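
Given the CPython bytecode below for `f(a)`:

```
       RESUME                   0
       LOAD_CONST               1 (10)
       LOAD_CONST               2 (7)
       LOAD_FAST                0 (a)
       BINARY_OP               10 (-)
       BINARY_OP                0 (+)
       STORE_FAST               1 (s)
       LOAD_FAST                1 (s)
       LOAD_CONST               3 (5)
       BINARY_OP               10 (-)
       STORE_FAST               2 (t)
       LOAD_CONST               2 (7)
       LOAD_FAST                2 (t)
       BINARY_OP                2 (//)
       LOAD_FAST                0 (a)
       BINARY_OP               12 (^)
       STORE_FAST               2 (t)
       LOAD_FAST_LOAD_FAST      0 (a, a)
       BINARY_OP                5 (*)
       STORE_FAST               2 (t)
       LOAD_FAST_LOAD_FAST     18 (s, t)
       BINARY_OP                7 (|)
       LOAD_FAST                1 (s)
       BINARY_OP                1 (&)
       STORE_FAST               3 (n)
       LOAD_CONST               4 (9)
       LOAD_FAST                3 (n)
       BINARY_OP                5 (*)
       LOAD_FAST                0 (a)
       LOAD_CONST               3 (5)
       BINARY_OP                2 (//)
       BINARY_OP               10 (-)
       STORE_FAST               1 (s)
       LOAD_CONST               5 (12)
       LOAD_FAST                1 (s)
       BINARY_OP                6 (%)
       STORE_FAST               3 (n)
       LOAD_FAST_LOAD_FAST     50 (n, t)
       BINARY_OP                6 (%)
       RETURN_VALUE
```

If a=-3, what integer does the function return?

LOAD_CONST → push 10. Stack: [10]
LOAD_CONST → push 7. Stack: [10, 7]
LOAD_FAST a → push -3. Stack: [10, 7, -3]
BINARY_OP - → 7 - -3 = 10. Stack: [10, 10]
BINARY_OP + → 10 + 10 = 20. Stack: [20]
STORE_FAST s → s=20. Stack: []
LOAD_FAST s → push 20. Stack: [20]
LOAD_CONST → push 5. Stack: [20, 5]
BINARY_OP - → 20 - 5 = 15. Stack: [15]
STORE_FAST t → t=15. Stack: []
LOAD_CONST → push 7. Stack: [7]
LOAD_FAST t → push 15. Stack: [7, 15]
BINARY_OP // → 7 // 15 = 0. Stack: [0]
LOAD_FAST a → push -3. Stack: [0, -3]
BINARY_OP ^ → 0 ^ -3 = -3. Stack: [-3]
STORE_FAST t → t=-3. Stack: []
LOAD_FAST_LOAD_FAST a,a → push -3,-3. Stack: [-3, -3]
BINARY_OP * → -3 * -3 = 9. Stack: [9]
STORE_FAST t → t=9. Stack: []
LOAD_FAST_LOAD_FAST s,t → push 20,9. Stack: [20, 9]
BINARY_OP | → 20 | 9 = 29. Stack: [29]
LOAD_FAST s → push 20. Stack: [29, 20]
BINARY_OP & → 29 & 20 = 20. Stack: [20]
STORE_FAST n → n=20. Stack: []
LOAD_CONST → push 9. Stack: [9]
LOAD_FAST n → push 20. Stack: [9, 20]
BINARY_OP * → 9 * 20 = 180. Stack: [180]
LOAD_FAST a → push -3. Stack: [180, -3]
LOAD_CONST → push 5. Stack: [180, -3, 5]
BINARY_OP // → -3 // 5 = -1. Stack: [180, -1]
BINARY_OP - → 180 - -1 = 181. Stack: [181]
STORE_FAST s → s=181. Stack: []
LOAD_CONST → push 12. Stack: [12]
LOAD_FAST s → push 181. Stack: [12, 181]
BINARY_OP % → 12 % 181 = 12. Stack: [12]
STORE_FAST n → n=12. Stack: []
LOAD_FAST_LOAD_FAST n,t → push 12,9. Stack: [12, 9]
BINARY_OP % → 12 % 9 = 3. Stack: [3]
RETURN_VALUE → return 3.

3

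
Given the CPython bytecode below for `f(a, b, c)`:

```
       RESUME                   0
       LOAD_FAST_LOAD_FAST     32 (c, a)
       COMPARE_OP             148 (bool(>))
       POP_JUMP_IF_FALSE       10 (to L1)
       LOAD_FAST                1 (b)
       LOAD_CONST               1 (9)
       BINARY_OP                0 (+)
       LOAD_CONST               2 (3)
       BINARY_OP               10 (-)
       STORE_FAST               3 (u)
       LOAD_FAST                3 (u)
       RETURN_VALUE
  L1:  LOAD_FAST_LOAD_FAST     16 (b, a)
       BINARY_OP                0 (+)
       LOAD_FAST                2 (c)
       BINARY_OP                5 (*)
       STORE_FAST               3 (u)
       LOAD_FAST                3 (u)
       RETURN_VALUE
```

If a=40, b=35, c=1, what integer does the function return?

75

LOAD_FAST_LOAD_FAST c,a → push 1,40. Stack: [1, 40]
COMPARE_OP bool(>) → 1 vs 40 = False. Stack: [False]
POP_JUMP_IF_FALSE → pop False; jump. Stack: []
LOAD_FAST_LOAD_FAST b,a → push 35,40. Stack: [35, 40]
BINARY_OP + → 35 + 40 = 75. Stack: [75]
LOAD_FAST c → push 1. Stack: [75, 1]
BINARY_OP * → 75 * 1 = 75. Stack: [75]
STORE_FAST u → u=75. Stack: []
LOAD_FAST u → push 75. Stack: [75]
RETURN_VALUE → return 75.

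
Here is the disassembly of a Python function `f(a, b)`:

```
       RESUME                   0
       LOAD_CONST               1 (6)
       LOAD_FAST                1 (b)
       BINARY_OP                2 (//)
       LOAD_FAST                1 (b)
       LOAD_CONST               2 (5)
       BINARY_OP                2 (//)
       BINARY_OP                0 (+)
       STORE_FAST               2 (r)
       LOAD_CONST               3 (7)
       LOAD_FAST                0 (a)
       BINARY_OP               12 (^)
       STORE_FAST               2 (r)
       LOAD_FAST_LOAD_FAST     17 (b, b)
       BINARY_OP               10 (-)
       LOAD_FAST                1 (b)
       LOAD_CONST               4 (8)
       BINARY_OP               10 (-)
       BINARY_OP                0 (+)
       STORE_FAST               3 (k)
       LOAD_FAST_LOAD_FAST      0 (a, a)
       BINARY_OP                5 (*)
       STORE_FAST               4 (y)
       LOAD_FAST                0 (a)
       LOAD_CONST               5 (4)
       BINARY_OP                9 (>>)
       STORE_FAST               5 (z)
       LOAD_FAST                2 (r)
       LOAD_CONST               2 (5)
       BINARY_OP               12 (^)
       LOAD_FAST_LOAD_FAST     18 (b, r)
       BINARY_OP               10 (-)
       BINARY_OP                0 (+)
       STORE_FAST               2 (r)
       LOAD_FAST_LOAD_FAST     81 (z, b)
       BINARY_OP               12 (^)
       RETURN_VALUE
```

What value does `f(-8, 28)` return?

LOAD_CONST → push 6. Stack: [6]
LOAD_FAST b → push 28. Stack: [6, 28]
BINARY_OP // → 6 // 28 = 0. Stack: [0]
LOAD_FAST b → push 28. Stack: [0, 28]
LOAD_CONST → push 5. Stack: [0, 28, 5]
BINARY_OP // → 28 // 5 = 5. Stack: [0, 5]
BINARY_OP + → 0 + 5 = 5. Stack: [5]
STORE_FAST r → r=5. Stack: []
LOAD_CONST → push 7. Stack: [7]
LOAD_FAST a → push -8. Stack: [7, -8]
BINARY_OP ^ → 7 ^ -8 = -1. Stack: [-1]
STORE_FAST r → r=-1. Stack: []
LOAD_FAST_LOAD_FAST b,b → push 28,28. Stack: [28, 28]
BINARY_OP - → 28 - 28 = 0. Stack: [0]
LOAD_FAST b → push 28. Stack: [0, 28]
LOAD_CONST → push 8. Stack: [0, 28, 8]
BINARY_OP - → 28 - 8 = 20. Stack: [0, 20]
BINARY_OP + → 0 + 20 = 20. Stack: [20]
STORE_FAST k → k=20. Stack: []
LOAD_FAST_LOAD_FAST a,a → push -8,-8. Stack: [-8, -8]
BINARY_OP * → -8 * -8 = 64. Stack: [64]
STORE_FAST y → y=64. Stack: []
LOAD_FAST a → push -8. Stack: [-8]
LOAD_CONST → push 4. Stack: [-8, 4]
BINARY_OP >> → -8 >> 4 = -1. Stack: [-1]
STORE_FAST z → z=-1. Stack: []
LOAD_FAST r → push -1. Stack: [-1]
LOAD_CONST → push 5. Stack: [-1, 5]
BINARY_OP ^ → -1 ^ 5 = -6. Stack: [-6]
LOAD_FAST_LOAD_FAST b,r → push 28,-1. Stack: [-6, 28, -1]
BINARY_OP - → 28 - -1 = 29. Stack: [-6, 29]
BINARY_OP + → -6 + 29 = 23. Stack: [23]
STORE_FAST r → r=23. Stack: []
LOAD_FAST_LOAD_FAST z,b → push -1,28. Stack: [-1, 28]
BINARY_OP ^ → -1 ^ 28 = -29. Stack: [-29]
RETURN_VALUE → return -29.

-29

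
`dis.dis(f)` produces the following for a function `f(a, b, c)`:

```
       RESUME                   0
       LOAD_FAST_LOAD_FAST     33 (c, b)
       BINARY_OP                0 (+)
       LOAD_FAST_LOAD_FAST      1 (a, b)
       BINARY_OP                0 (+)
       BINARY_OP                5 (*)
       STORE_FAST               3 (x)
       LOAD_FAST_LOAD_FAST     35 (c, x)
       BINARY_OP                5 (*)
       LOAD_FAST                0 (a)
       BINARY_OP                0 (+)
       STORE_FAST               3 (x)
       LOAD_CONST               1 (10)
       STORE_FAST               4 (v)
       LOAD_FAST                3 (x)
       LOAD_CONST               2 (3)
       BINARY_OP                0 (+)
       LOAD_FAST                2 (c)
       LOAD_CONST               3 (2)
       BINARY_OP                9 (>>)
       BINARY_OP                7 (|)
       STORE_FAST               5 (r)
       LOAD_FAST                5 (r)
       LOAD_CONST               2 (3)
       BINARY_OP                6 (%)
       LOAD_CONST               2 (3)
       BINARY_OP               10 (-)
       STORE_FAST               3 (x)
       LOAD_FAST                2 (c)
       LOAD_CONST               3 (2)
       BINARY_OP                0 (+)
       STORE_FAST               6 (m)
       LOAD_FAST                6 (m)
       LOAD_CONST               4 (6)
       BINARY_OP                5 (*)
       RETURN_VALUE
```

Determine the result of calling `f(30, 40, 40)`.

LOAD_FAST_LOAD_FAST c,b → push 40,40. Stack: [40, 40]
BINARY_OP + → 40 + 40 = 80. Stack: [80]
LOAD_FAST_LOAD_FAST a,b → push 30,40. Stack: [80, 30, 40]
BINARY_OP + → 30 + 40 = 70. Stack: [80, 70]
BINARY_OP * → 80 * 70 = 5600. Stack: [5600]
STORE_FAST x → x=5600. Stack: []
LOAD_FAST_LOAD_FAST c,x → push 40,5600. Stack: [40, 5600]
BINARY_OP * → 40 * 5600 = 224000. Stack: [224000]
LOAD_FAST a → push 30. Stack: [224000, 30]
BINARY_OP + → 224000 + 30 = 224030. Stack: [224030]
STORE_FAST x → x=224030. Stack: []
LOAD_CONST → push 10. Stack: [10]
STORE_FAST v → v=10. Stack: []
LOAD_FAST x → push 224030. Stack: [224030]
LOAD_CONST → push 3. Stack: [224030, 3]
BINARY_OP + → 224030 + 3 = 224033. Stack: [224033]
LOAD_FAST c → push 40. Stack: [224033, 40]
LOAD_CONST → push 2. Stack: [224033, 40, 2]
BINARY_OP >> → 40 >> 2 = 10. Stack: [224033, 10]
BINARY_OP | → 224033 | 10 = 224043. Stack: [224043]
STORE_FAST r → r=224043. Stack: []
LOAD_FAST r → push 224043. Stack: [224043]
LOAD_CONST → push 3. Stack: [224043, 3]
BINARY_OP % → 224043 % 3 = 0. Stack: [0]
LOAD_CONST → push 3. Stack: [0, 3]
BINARY_OP - → 0 - 3 = -3. Stack: [-3]
STORE_FAST x → x=-3. Stack: []
LOAD_FAST c → push 40. Stack: [40]
LOAD_CONST → push 2. Stack: [40, 2]
BINARY_OP + → 40 + 2 = 42. Stack: [42]
STORE_FAST m → m=42. Stack: []
LOAD_FAST m → push 42. Stack: [42]
LOAD_CONST → push 6. Stack: [42, 6]
BINARY_OP * → 42 * 6 = 252. Stack: [252]
RETURN_VALUE → return 252.

252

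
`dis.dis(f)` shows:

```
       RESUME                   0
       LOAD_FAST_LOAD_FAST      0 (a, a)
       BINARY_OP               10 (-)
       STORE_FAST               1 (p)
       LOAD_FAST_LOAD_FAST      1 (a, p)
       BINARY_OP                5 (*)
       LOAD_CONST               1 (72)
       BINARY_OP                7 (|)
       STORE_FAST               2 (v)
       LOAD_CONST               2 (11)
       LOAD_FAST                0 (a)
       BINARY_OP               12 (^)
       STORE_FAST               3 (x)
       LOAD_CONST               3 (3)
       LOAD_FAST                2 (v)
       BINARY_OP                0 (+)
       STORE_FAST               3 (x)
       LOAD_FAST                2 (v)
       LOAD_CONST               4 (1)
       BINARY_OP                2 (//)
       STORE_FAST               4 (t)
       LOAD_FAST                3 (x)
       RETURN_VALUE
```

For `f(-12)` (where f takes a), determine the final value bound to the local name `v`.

LOAD_FAST_LOAD_FAST a,a → push -12,-12. Stack: [-12, -12]
BINARY_OP - → -12 - -12 = 0. Stack: [0]
STORE_FAST p → p=0. Stack: []
LOAD_FAST_LOAD_FAST a,p → push -12,0. Stack: [-12, 0]
BINARY_OP * → -12 * 0 = 0. Stack: [0]
LOAD_CONST → push 72. Stack: [0, 72]
BINARY_OP | → 0 | 72 = 72. Stack: [72]
STORE_FAST v → v=72. Stack: []
LOAD_CONST → push 11. Stack: [11]
LOAD_FAST a → push -12. Stack: [11, -12]
BINARY_OP ^ → 11 ^ -12 = -1. Stack: [-1]
STORE_FAST x → x=-1. Stack: []
LOAD_CONST → push 3. Stack: [3]
LOAD_FAST v → push 72. Stack: [3, 72]
BINARY_OP + → 3 + 72 = 75. Stack: [75]
STORE_FAST x → x=75. Stack: []
LOAD_FAST v → push 72. Stack: [72]
LOAD_CONST → push 1. Stack: [72, 1]
BINARY_OP // → 72 // 1 = 72. Stack: [72]
STORE_FAST t → t=72. Stack: []
LOAD_FAST x → push 75. Stack: [75]
RETURN_VALUE → return 75.

72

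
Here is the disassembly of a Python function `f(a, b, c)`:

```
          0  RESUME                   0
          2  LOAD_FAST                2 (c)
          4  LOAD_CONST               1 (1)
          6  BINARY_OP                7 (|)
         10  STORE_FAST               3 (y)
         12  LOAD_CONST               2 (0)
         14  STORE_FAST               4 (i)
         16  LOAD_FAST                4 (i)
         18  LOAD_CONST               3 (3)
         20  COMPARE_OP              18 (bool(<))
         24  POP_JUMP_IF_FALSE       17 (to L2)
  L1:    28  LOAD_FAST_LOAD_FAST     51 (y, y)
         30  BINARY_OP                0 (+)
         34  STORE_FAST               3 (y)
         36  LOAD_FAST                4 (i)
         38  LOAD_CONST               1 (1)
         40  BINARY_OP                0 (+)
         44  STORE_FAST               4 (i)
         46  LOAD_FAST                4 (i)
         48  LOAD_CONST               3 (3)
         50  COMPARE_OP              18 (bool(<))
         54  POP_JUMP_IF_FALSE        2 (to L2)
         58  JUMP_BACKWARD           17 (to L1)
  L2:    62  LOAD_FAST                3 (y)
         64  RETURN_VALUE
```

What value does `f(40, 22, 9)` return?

LOAD_FAST c → push 9. Stack: [9]
LOAD_CONST → push 1. Stack: [9, 1]
BINARY_OP | → 9 | 1 = 9. Stack: [9]
STORE_FAST y → y=9. Stack: []
LOAD_CONST → push 0. Stack: [0]
STORE_FAST i → i=0. Stack: []
LOAD_FAST i → push 0. Stack: [0]
LOAD_CONST → push 3. Stack: [0, 3]
COMPARE_OP bool(<) → 0 vs 3 = True. Stack: [True]
POP_JUMP_IF_FALSE → pop True; no jump. Stack: []
LOAD_FAST_LOAD_FAST y,y → push 9,9. Stack: [9, 9]
BINARY_OP + → 9 + 9 = 18. Stack: [18]
STORE_FAST y → y=18. Stack: []
LOAD_FAST i → push 0. Stack: [0]
LOAD_CONST → push 1. Stack: [0, 1]
BINARY_OP + → 0 + 1 = 1. Stack: [1]
STORE_FAST i → i=1. Stack: []
LOAD_FAST i → push 1. Stack: [1]
LOAD_CONST → push 3. Stack: [1, 3]
COMPARE_OP bool(<) → 1 vs 3 = True. Stack: [True]
POP_JUMP_IF_FALSE → pop True; no jump. Stack: []
LOAD_FAST_LOAD_FAST y,y → push 18,18. Stack: [18, 18]
BINARY_OP + → 18 + 18 = 36. Stack: [36]
STORE_FAST y → y=36. Stack: []
LOAD_FAST i → push 1. Stack: [1]
LOAD_CONST → push 1. Stack: [1, 1]
BINARY_OP + → 1 + 1 = 2. Stack: [2]
STORE_FAST i → i=2. Stack: []
LOAD_FAST i → push 2. Stack: [2]
LOAD_CONST → push 3. Stack: [2, 3]
COMPARE_OP bool(<) → 2 vs 3 = True. Stack: [True]
POP_JUMP_IF_FALSE → pop True; no jump. Stack: []
LOAD_FAST_LOAD_FAST y,y → push 36,36. Stack: [36, 36]
BINARY_OP + → 36 + 36 = 72. Stack: [72]
STORE_FAST y → y=72. Stack: []
LOAD_FAST i → push 2. Stack: [2]
LOAD_CONST → push 1. Stack: [2, 1]
BINARY_OP + → 2 + 1 = 3. Stack: [3]
STORE_FAST i → i=3. Stack: []
LOAD_FAST i → push 3. Stack: [3]
LOAD_CONST → push 3. Stack: [3, 3]
COMPARE_OP bool(<) → 3 vs 3 = False. Stack: [False]
POP_JUMP_IF_FALSE → pop False; jump. Stack: []
LOAD_FAST y → push 72. Stack: [72]
RETURN_VALUE → return 72.

72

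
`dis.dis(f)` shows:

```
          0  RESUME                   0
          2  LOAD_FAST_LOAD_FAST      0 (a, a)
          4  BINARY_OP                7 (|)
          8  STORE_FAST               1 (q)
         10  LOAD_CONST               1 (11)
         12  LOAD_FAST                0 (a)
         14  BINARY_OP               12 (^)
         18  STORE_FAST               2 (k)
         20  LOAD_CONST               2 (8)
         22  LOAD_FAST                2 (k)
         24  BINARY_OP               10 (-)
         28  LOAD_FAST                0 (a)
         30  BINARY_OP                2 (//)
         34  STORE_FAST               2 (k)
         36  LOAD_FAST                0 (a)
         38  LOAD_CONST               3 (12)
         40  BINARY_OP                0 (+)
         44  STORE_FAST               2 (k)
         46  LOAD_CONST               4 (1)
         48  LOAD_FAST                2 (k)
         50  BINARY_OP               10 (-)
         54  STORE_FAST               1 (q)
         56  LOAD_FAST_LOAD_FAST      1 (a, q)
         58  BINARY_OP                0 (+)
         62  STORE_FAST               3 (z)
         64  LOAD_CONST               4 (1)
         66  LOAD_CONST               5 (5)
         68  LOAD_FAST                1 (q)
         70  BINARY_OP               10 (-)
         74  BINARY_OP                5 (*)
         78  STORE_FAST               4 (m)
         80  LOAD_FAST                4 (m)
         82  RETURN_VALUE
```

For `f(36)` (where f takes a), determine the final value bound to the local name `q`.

LOAD_FAST_LOAD_FAST a,a → push 36,36. Stack: [36, 36]
BINARY_OP | → 36 | 36 = 36. Stack: [36]
STORE_FAST q → q=36. Stack: []
LOAD_CONST → push 11. Stack: [11]
LOAD_FAST a → push 36. Stack: [11, 36]
BINARY_OP ^ → 11 ^ 36 = 47. Stack: [47]
STORE_FAST k → k=47. Stack: []
LOAD_CONST → push 8. Stack: [8]
LOAD_FAST k → push 47. Stack: [8, 47]
BINARY_OP - → 8 - 47 = -39. Stack: [-39]
LOAD_FAST a → push 36. Stack: [-39, 36]
BINARY_OP // → -39 // 36 = -2. Stack: [-2]
STORE_FAST k → k=-2. Stack: []
LOAD_FAST a → push 36. Stack: [36]
LOAD_CONST → push 12. Stack: [36, 12]
BINARY_OP + → 36 + 12 = 48. Stack: [48]
STORE_FAST k → k=48. Stack: []
LOAD_CONST → push 1. Stack: [1]
LOAD_FAST k → push 48. Stack: [1, 48]
BINARY_OP - → 1 - 48 = -47. Stack: [-47]
STORE_FAST q → q=-47. Stack: []
LOAD_FAST_LOAD_FAST a,q → push 36,-47. Stack: [36, -47]
BINARY_OP + → 36 + -47 = -11. Stack: [-11]
STORE_FAST z → z=-11. Stack: []
LOAD_CONST → push 1. Stack: [1]
LOAD_CONST → push 5. Stack: [1, 5]
LOAD_FAST q → push -47. Stack: [1, 5, -47]
BINARY_OP - → 5 - -47 = 52. Stack: [1, 52]
BINARY_OP * → 1 * 52 = 52. Stack: [52]
STORE_FAST m → m=52. Stack: []
LOAD_FAST m → push 52. Stack: [52]
RETURN_VALUE → return 52.

-47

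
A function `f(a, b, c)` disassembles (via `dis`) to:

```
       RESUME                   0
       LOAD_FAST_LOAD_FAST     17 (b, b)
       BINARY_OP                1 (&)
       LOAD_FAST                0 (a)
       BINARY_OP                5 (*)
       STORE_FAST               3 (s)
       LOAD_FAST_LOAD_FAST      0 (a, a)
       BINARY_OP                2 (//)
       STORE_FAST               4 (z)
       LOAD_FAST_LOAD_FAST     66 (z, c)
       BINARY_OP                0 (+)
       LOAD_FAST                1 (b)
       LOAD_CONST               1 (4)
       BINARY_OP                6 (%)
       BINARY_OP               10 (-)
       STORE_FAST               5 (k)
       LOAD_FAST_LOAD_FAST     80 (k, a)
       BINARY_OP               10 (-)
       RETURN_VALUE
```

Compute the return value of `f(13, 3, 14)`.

LOAD_FAST_LOAD_FAST b,b → push 3,3. Stack: [3, 3]
BINARY_OP & → 3 & 3 = 3. Stack: [3]
LOAD_FAST a → push 13. Stack: [3, 13]
BINARY_OP * → 3 * 13 = 39. Stack: [39]
STORE_FAST s → s=39. Stack: []
LOAD_FAST_LOAD_FAST a,a → push 13,13. Stack: [13, 13]
BINARY_OP // → 13 // 13 = 1. Stack: [1]
STORE_FAST z → z=1. Stack: []
LOAD_FAST_LOAD_FAST z,c → push 1,14. Stack: [1, 14]
BINARY_OP + → 1 + 14 = 15. Stack: [15]
LOAD_FAST b → push 3. Stack: [15, 3]
LOAD_CONST → push 4. Stack: [15, 3, 4]
BINARY_OP % → 3 % 4 = 3. Stack: [15, 3]
BINARY_OP - → 15 - 3 = 12. Stack: [12]
STORE_FAST k → k=12. Stack: []
LOAD_FAST_LOAD_FAST k,a → push 12,13. Stack: [12, 13]
BINARY_OP - → 12 - 13 = -1. Stack: [-1]
RETURN_VALUE → return -1.

-1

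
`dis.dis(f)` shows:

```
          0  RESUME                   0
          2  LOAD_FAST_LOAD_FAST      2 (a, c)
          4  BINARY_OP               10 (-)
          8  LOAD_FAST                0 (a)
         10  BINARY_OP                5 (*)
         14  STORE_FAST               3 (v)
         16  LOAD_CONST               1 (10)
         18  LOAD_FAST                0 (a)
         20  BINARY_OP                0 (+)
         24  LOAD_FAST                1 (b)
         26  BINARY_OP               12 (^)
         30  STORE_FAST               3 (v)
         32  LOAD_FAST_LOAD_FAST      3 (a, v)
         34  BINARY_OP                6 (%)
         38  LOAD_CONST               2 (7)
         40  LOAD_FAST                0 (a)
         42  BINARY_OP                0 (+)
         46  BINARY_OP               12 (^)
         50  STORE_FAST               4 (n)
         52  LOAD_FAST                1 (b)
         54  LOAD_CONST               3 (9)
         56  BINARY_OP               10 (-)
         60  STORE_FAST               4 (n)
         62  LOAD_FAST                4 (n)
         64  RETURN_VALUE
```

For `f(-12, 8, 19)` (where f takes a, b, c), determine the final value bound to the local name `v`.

-10

LOAD_FAST_LOAD_FAST a,c → push -12,19. Stack: [-12, 19]
BINARY_OP - → -12 - 19 = -31. Stack: [-31]
LOAD_FAST a → push -12. Stack: [-31, -12]
BINARY_OP * → -31 * -12 = 372. Stack: [372]
STORE_FAST v → v=372. Stack: []
LOAD_CONST → push 10. Stack: [10]
LOAD_FAST a → push -12. Stack: [10, -12]
BINARY_OP + → 10 + -12 = -2. Stack: [-2]
LOAD_FAST b → push 8. Stack: [-2, 8]
BINARY_OP ^ → -2 ^ 8 = -10. Stack: [-10]
STORE_FAST v → v=-10. Stack: []
LOAD_FAST_LOAD_FAST a,v → push -12,-10. Stack: [-12, -10]
BINARY_OP % → -12 % -10 = -2. Stack: [-2]
LOAD_CONST → push 7. Stack: [-2, 7]
LOAD_FAST a → push -12. Stack: [-2, 7, -12]
BINARY_OP + → 7 + -12 = -5. Stack: [-2, -5]
BINARY_OP ^ → -2 ^ -5 = 5. Stack: [5]
STORE_FAST n → n=5. Stack: []
LOAD_FAST b → push 8. Stack: [8]
LOAD_CONST → push 9. Stack: [8, 9]
BINARY_OP - → 8 - 9 = -1. Stack: [-1]
STORE_FAST n → n=-1. Stack: []
LOAD_FAST n → push -1. Stack: [-1]
RETURN_VALUE → return -1.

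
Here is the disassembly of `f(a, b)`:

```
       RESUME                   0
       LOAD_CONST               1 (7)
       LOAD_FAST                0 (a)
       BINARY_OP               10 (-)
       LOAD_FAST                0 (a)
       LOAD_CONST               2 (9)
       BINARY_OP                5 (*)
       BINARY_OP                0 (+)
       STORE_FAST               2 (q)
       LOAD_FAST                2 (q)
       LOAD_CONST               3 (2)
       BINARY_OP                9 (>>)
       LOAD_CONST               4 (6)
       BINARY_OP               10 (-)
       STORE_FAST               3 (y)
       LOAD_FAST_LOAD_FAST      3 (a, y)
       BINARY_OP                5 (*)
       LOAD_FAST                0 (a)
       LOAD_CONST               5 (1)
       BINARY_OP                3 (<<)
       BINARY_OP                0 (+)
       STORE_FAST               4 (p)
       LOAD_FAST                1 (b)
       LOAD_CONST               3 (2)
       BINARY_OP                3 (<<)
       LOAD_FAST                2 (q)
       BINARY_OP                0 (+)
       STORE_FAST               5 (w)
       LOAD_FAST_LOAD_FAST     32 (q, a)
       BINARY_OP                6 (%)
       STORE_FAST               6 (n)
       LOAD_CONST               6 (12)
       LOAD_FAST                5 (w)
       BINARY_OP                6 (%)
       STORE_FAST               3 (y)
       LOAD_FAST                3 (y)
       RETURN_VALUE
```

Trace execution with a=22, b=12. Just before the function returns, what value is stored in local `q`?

LOAD_CONST → push 7. Stack: [7]
LOAD_FAST a → push 22. Stack: [7, 22]
BINARY_OP - → 7 - 22 = -15. Stack: [-15]
LOAD_FAST a → push 22. Stack: [-15, 22]
LOAD_CONST → push 9. Stack: [-15, 22, 9]
BINARY_OP * → 22 * 9 = 198. Stack: [-15, 198]
BINARY_OP + → -15 + 198 = 183. Stack: [183]
STORE_FAST q → q=183. Stack: []
LOAD_FAST q → push 183. Stack: [183]
LOAD_CONST → push 2. Stack: [183, 2]
BINARY_OP >> → 183 >> 2 = 45. Stack: [45]
LOAD_CONST → push 6. Stack: [45, 6]
BINARY_OP - → 45 - 6 = 39. Stack: [39]
STORE_FAST y → y=39. Stack: []
LOAD_FAST_LOAD_FAST a,y → push 22,39. Stack: [22, 39]
BINARY_OP * → 22 * 39 = 858. Stack: [858]
LOAD_FAST a → push 22. Stack: [858, 22]
LOAD_CONST → push 1. Stack: [858, 22, 1]
BINARY_OP << → 22 << 1 = 44. Stack: [858, 44]
BINARY_OP + → 858 + 44 = 902. Stack: [902]
STORE_FAST p → p=902. Stack: []
LOAD_FAST b → push 12. Stack: [12]
LOAD_CONST → push 2. Stack: [12, 2]
BINARY_OP << → 12 << 2 = 48. Stack: [48]
LOAD_FAST q → push 183. Stack: [48, 183]
BINARY_OP + → 48 + 183 = 231. Stack: [231]
STORE_FAST w → w=231. Stack: []
LOAD_FAST_LOAD_FAST q,a → push 183,22. Stack: [183, 22]
BINARY_OP % → 183 % 22 = 7. Stack: [7]
STORE_FAST n → n=7. Stack: []
LOAD_CONST → push 12. Stack: [12]
LOAD_FAST w → push 231. Stack: [12, 231]
BINARY_OP % → 12 % 231 = 12. Stack: [12]
STORE_FAST y → y=12. Stack: []
LOAD_FAST y → push 12. Stack: [12]
RETURN_VALUE → return 12.

183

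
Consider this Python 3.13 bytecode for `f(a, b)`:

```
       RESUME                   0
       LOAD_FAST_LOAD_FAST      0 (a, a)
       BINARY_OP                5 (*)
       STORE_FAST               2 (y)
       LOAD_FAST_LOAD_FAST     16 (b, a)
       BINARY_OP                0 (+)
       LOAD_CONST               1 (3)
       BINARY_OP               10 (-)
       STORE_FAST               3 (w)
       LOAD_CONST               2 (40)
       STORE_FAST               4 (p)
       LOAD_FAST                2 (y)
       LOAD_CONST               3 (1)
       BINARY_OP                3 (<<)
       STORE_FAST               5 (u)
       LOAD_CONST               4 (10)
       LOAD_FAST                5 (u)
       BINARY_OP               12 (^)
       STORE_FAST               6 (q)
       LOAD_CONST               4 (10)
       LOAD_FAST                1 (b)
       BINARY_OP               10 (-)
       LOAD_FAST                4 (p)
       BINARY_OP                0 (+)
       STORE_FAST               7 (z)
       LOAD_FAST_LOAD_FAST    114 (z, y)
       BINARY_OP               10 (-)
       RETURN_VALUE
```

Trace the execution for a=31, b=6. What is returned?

LOAD_FAST_LOAD_FAST a,a → push 31,31. Stack: [31, 31]
BINARY_OP * → 31 * 31 = 961. Stack: [961]
STORE_FAST y → y=961. Stack: []
LOAD_FAST_LOAD_FAST b,a → push 6,31. Stack: [6, 31]
BINARY_OP + → 6 + 31 = 37. Stack: [37]
LOAD_CONST → push 3. Stack: [37, 3]
BINARY_OP - → 37 - 3 = 34. Stack: [34]
STORE_FAST w → w=34. Stack: []
LOAD_CONST → push 40. Stack: [40]
STORE_FAST p → p=40. Stack: []
LOAD_FAST y → push 961. Stack: [961]
LOAD_CONST → push 1. Stack: [961, 1]
BINARY_OP << → 961 << 1 = 1922. Stack: [1922]
STORE_FAST u → u=1922. Stack: []
LOAD_CONST → push 10. Stack: [10]
LOAD_FAST u → push 1922. Stack: [10, 1922]
BINARY_OP ^ → 10 ^ 1922 = 1928. Stack: [1928]
STORE_FAST q → q=1928. Stack: []
LOAD_CONST → push 10. Stack: [10]
LOAD_FAST b → push 6. Stack: [10, 6]
BINARY_OP - → 10 - 6 = 4. Stack: [4]
LOAD_FAST p → push 40. Stack: [4, 40]
BINARY_OP + → 4 + 40 = 44. Stack: [44]
STORE_FAST z → z=44. Stack: []
LOAD_FAST_LOAD_FAST z,y → push 44,961. Stack: [44, 961]
BINARY_OP - → 44 - 961 = -917. Stack: [-917]
RETURN_VALUE → return -917.

-917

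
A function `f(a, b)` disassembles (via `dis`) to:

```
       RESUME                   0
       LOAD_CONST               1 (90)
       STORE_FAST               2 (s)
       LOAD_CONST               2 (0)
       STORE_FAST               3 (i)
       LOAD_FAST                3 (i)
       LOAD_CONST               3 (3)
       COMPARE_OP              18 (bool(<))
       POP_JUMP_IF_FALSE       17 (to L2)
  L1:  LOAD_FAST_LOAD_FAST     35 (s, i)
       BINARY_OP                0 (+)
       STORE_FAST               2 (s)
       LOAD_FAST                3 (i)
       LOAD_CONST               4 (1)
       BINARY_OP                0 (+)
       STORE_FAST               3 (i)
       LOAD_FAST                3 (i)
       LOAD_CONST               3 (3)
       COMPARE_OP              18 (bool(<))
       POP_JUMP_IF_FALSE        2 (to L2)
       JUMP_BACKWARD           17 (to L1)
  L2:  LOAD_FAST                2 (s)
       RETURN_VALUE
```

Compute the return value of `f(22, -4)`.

93

LOAD_CONST → push 90. Stack: [90]
STORE_FAST s → s=90. Stack: []
LOAD_CONST → push 0. Stack: [0]
STORE_FAST i → i=0. Stack: []
LOAD_FAST i → push 0. Stack: [0]
LOAD_CONST → push 3. Stack: [0, 3]
COMPARE_OP bool(<) → 0 vs 3 = True. Stack: [True]
POP_JUMP_IF_FALSE → pop True; no jump. Stack: []
LOAD_FAST_LOAD_FAST s,i → push 90,0. Stack: [90, 0]
BINARY_OP + → 90 + 0 = 90. Stack: [90]
STORE_FAST s → s=90. Stack: []
LOAD_FAST i → push 0. Stack: [0]
LOAD_CONST → push 1. Stack: [0, 1]
BINARY_OP + → 0 + 1 = 1. Stack: [1]
STORE_FAST i → i=1. Stack: []
LOAD_FAST i → push 1. Stack: [1]
LOAD_CONST → push 3. Stack: [1, 3]
COMPARE_OP bool(<) → 1 vs 3 = True. Stack: [True]
POP_JUMP_IF_FALSE → pop True; no jump. Stack: []
LOAD_FAST_LOAD_FAST s,i → push 90,1. Stack: [90, 1]
BINARY_OP + → 90 + 1 = 91. Stack: [91]
STORE_FAST s → s=91. Stack: []
LOAD_FAST i → push 1. Stack: [1]
LOAD_CONST → push 1. Stack: [1, 1]
BINARY_OP + → 1 + 1 = 2. Stack: [2]
STORE_FAST i → i=2. Stack: []
LOAD_FAST i → push 2. Stack: [2]
LOAD_CONST → push 3. Stack: [2, 3]
COMPARE_OP bool(<) → 2 vs 3 = True. Stack: [True]
POP_JUMP_IF_FALSE → pop True; no jump. Stack: []
LOAD_FAST_LOAD_FAST s,i → push 91,2. Stack: [91, 2]
BINARY_OP + → 91 + 2 = 93. Stack: [93]
STORE_FAST s → s=93. Stack: []
LOAD_FAST i → push 2. Stack: [2]
LOAD_CONST → push 1. Stack: [2, 1]
BINARY_OP + → 2 + 1 = 3. Stack: [3]
STORE_FAST i → i=3. Stack: []
LOAD_FAST i → push 3. Stack: [3]
LOAD_CONST → push 3. Stack: [3, 3]
COMPARE_OP bool(<) → 3 vs 3 = False. Stack: [False]
POP_JUMP_IF_FALSE → pop False; jump. Stack: []
LOAD_FAST s → push 93. Stack: [93]
RETURN_VALUE → return 93.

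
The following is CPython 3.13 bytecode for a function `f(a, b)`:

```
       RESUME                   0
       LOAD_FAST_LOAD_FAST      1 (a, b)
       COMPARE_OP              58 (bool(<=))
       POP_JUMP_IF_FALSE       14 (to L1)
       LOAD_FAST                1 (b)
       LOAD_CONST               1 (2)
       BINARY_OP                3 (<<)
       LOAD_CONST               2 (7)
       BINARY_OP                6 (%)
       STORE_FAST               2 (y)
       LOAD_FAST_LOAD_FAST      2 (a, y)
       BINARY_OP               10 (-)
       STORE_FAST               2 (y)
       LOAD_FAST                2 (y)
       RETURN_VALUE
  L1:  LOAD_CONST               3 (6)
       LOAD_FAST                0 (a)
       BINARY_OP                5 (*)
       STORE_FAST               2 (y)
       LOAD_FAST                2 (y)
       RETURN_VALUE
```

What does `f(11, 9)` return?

66

LOAD_FAST_LOAD_FAST a,b → push 11,9. Stack: [11, 9]
COMPARE_OP bool(<=) → 11 vs 9 = False. Stack: [False]
POP_JUMP_IF_FALSE → pop False; jump. Stack: []
LOAD_CONST → push 6. Stack: [6]
LOAD_FAST a → push 11. Stack: [6, 11]
BINARY_OP * → 6 * 11 = 66. Stack: [66]
STORE_FAST y → y=66. Stack: []
LOAD_FAST y → push 66. Stack: [66]
RETURN_VALUE → return 66.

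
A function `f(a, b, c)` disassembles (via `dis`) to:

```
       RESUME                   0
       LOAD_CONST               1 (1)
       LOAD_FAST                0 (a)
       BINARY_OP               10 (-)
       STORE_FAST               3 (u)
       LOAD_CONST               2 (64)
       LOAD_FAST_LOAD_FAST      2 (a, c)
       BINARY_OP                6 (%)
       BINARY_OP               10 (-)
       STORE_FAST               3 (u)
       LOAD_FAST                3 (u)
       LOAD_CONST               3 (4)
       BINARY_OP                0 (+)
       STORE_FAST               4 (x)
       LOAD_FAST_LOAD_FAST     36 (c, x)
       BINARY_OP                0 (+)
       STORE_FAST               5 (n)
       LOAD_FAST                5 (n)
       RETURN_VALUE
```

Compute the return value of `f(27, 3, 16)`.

LOAD_CONST → push 1. Stack: [1]
LOAD_FAST a → push 27. Stack: [1, 27]
BINARY_OP - → 1 - 27 = -26. Stack: [-26]
STORE_FAST u → u=-26. Stack: []
LOAD_CONST → push 64. Stack: [64]
LOAD_FAST_LOAD_FAST a,c → push 27,16. Stack: [64, 27, 16]
BINARY_OP % → 27 % 16 = 11. Stack: [64, 11]
BINARY_OP - → 64 - 11 = 53. Stack: [53]
STORE_FAST u → u=53. Stack: []
LOAD_FAST u → push 53. Stack: [53]
LOAD_CONST → push 4. Stack: [53, 4]
BINARY_OP + → 53 + 4 = 57. Stack: [57]
STORE_FAST x → x=57. Stack: []
LOAD_FAST_LOAD_FAST c,x → push 16,57. Stack: [16, 57]
BINARY_OP + → 16 + 57 = 73. Stack: [73]
STORE_FAST n → n=73. Stack: []
LOAD_FAST n → push 73. Stack: [73]
RETURN_VALUE → return 73.

73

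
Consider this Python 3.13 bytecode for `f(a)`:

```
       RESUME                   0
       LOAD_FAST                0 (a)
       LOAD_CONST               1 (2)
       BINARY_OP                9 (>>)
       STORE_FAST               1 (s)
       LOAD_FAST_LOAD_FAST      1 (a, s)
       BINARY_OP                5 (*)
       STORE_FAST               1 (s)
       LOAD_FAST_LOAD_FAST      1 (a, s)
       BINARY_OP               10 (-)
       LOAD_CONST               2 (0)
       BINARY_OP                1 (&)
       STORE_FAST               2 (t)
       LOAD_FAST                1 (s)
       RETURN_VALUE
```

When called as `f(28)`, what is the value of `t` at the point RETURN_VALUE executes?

LOAD_FAST a → push 28. Stack: [28]
LOAD_CONST → push 2. Stack: [28, 2]
BINARY_OP >> → 28 >> 2 = 7. Stack: [7]
STORE_FAST s → s=7. Stack: []
LOAD_FAST_LOAD_FAST a,s → push 28,7. Stack: [28, 7]
BINARY_OP * → 28 * 7 = 196. Stack: [196]
STORE_FAST s → s=196. Stack: []
LOAD_FAST_LOAD_FAST a,s → push 28,196. Stack: [28, 196]
BINARY_OP - → 28 - 196 = -168. Stack: [-168]
LOAD_CONST → push 0. Stack: [-168, 0]
BINARY_OP & → -168 & 0 = 0. Stack: [0]
STORE_FAST t → t=0. Stack: []
LOAD_FAST s → push 196. Stack: [196]
RETURN_VALUE → return 196.

0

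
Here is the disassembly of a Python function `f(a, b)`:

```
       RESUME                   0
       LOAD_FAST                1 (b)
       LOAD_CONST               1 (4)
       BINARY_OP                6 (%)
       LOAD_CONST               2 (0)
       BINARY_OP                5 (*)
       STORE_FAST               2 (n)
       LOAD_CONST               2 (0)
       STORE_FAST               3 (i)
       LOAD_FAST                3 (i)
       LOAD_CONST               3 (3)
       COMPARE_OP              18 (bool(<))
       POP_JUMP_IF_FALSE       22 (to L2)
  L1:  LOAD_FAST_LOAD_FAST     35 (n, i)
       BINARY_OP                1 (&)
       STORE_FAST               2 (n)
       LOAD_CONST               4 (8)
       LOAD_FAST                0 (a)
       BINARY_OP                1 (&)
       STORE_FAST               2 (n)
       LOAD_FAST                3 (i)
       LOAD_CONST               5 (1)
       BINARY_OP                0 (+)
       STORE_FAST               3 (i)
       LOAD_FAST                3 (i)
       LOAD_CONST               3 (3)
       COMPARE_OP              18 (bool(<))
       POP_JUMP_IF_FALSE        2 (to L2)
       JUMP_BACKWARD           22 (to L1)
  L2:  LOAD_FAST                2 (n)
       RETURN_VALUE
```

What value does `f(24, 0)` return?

LOAD_FAST b → push 0. Stack: [0]
LOAD_CONST → push 4. Stack: [0, 4]
BINARY_OP % → 0 % 4 = 0. Stack: [0]
LOAD_CONST → push 0. Stack: [0, 0]
BINARY_OP * → 0 * 0 = 0. Stack: [0]
STORE_FAST n → n=0. Stack: []
LOAD_CONST → push 0. Stack: [0]
STORE_FAST i → i=0. Stack: []
LOAD_FAST i → push 0. Stack: [0]
LOAD_CONST → push 3. Stack: [0, 3]
COMPARE_OP bool(<) → 0 vs 3 = True. Stack: [True]
POP_JUMP_IF_FALSE → pop True; no jump. Stack: []
LOAD_FAST_LOAD_FAST n,i → push 0,0. Stack: [0, 0]
BINARY_OP & → 0 & 0 = 0. Stack: [0]
STORE_FAST n → n=0. Stack: []
LOAD_CONST → push 8. Stack: [8]
LOAD_FAST a → push 24. Stack: [8, 24]
BINARY_OP & → 8 & 24 = 8. Stack: [8]
STORE_FAST n → n=8. Stack: []
LOAD_FAST i → push 0. Stack: [0]
LOAD_CONST → push 1. Stack: [0, 1]
BINARY_OP + → 0 + 1 = 1. Stack: [1]
STORE_FAST i → i=1. Stack: []
LOAD_FAST i → push 1. Stack: [1]
LOAD_CONST → push 3. Stack: [1, 3]
COMPARE_OP bool(<) → 1 vs 3 = True. Stack: [True]
POP_JUMP_IF_FALSE → pop True; no jump. Stack: []
LOAD_FAST_LOAD_FAST n,i → push 8,1. Stack: [8, 1]
BINARY_OP & → 8 & 1 = 0. Stack: [0]
STORE_FAST n → n=0. Stack: []
LOAD_CONST → push 8. Stack: [8]
LOAD_FAST a → push 24. Stack: [8, 24]
BINARY_OP & → 8 & 24 = 8. Stack: [8]
STORE_FAST n → n=8. Stack: []
LOAD_FAST i → push 1. Stack: [1]
LOAD_CONST → push 1. Stack: [1, 1]
BINARY_OP + → 1 + 1 = 2. Stack: [2]
STORE_FAST i → i=2. Stack: []
LOAD_FAST i → push 2. Stack: [2]
LOAD_CONST → push 3. Stack: [2, 3]
COMPARE_OP bool(<) → 2 vs 3 = True. Stack: [True]
POP_JUMP_IF_FALSE → pop True; no jump. Stack: []
LOAD_FAST_LOAD_FAST n,i → push 8,2. Stack: [8, 2]
BINARY_OP & → 8 & 2 = 0. Stack: [0]
STORE_FAST n → n=0. Stack: []
LOAD_CONST → push 8. Stack: [8]
LOAD_FAST a → push 24. Stack: [8, 24]
BINARY_OP & → 8 & 24 = 8. Stack: [8]
STORE_FAST n → n=8. Stack: []
LOAD_FAST i → push 2. Stack: [2]
LOAD_CONST → push 1. Stack: [2, 1]
BINARY_OP + → 2 + 1 = 3. Stack: [3]
STORE_FAST i → i=3. Stack: []
LOAD_FAST i → push 3. Stack: [3]
LOAD_CONST → push 3. Stack: [3, 3]
COMPARE_OP bool(<) → 3 vs 3 = False. Stack: [False]
POP_JUMP_IF_FALSE → pop False; jump. Stack: []
LOAD_FAST n → push 8. Stack: [8]
RETURN_VALUE → return 8.

8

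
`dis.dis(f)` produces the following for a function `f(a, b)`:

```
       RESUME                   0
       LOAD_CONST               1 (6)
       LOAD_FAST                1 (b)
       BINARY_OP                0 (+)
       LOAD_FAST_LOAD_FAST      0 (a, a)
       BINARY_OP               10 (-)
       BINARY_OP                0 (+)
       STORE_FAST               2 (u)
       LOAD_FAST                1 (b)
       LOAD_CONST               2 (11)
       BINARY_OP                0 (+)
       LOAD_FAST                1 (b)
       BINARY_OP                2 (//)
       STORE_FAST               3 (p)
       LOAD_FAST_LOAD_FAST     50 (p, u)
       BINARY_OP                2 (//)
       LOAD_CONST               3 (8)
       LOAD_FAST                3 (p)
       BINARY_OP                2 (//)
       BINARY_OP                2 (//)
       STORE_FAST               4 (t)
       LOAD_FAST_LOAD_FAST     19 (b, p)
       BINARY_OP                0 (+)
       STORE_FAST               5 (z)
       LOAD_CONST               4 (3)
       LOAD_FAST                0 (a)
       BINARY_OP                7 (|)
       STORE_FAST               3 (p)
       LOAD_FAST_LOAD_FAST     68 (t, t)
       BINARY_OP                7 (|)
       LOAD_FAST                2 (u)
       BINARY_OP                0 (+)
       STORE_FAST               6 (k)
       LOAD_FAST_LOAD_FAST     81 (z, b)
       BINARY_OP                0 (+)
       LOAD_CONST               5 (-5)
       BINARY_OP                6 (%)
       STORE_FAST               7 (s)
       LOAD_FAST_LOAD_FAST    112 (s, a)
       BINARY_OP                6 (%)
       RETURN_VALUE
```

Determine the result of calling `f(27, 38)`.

24

LOAD_CONST → push 6. Stack: [6]
LOAD_FAST b → push 38. Stack: [6, 38]
BINARY_OP + → 6 + 38 = 44. Stack: [44]
LOAD_FAST_LOAD_FAST a,a → push 27,27. Stack: [44, 27, 27]
BINARY_OP - → 27 - 27 = 0. Stack: [44, 0]
BINARY_OP + → 44 + 0 = 44. Stack: [44]
STORE_FAST u → u=44. Stack: []
LOAD_FAST b → push 38. Stack: [38]
LOAD_CONST → push 11. Stack: [38, 11]
BINARY_OP + → 38 + 11 = 49. Stack: [49]
LOAD_FAST b → push 38. Stack: [49, 38]
BINARY_OP // → 49 // 38 = 1. Stack: [1]
STORE_FAST p → p=1. Stack: []
LOAD_FAST_LOAD_FAST p,u → push 1,44. Stack: [1, 44]
BINARY_OP // → 1 // 44 = 0. Stack: [0]
LOAD_CONST → push 8. Stack: [0, 8]
LOAD_FAST p → push 1. Stack: [0, 8, 1]
BINARY_OP // → 8 // 1 = 8. Stack: [0, 8]
BINARY_OP // → 0 // 8 = 0. Stack: [0]
STORE_FAST t → t=0. Stack: []
LOAD_FAST_LOAD_FAST b,p → push 38,1. Stack: [38, 1]
BINARY_OP + → 38 + 1 = 39. Stack: [39]
STORE_FAST z → z=39. Stack: []
LOAD_CONST → push 3. Stack: [3]
LOAD_FAST a → push 27. Stack: [3, 27]
BINARY_OP | → 3 | 27 = 27. Stack: [27]
STORE_FAST p → p=27. Stack: []
LOAD_FAST_LOAD_FAST t,t → push 0,0. Stack: [0, 0]
BINARY_OP | → 0 | 0 = 0. Stack: [0]
LOAD_FAST u → push 44. Stack: [0, 44]
BINARY_OP + → 0 + 44 = 44. Stack: [44]
STORE_FAST k → k=44. Stack: []
LOAD_FAST_LOAD_FAST z,b → push 39,38. Stack: [39, 38]
BINARY_OP + → 39 + 38 = 77. Stack: [77]
LOAD_CONST → push -5. Stack: [77, -5]
BINARY_OP % → 77 % -5 = -3. Stack: [-3]
STORE_FAST s → s=-3. Stack: []
LOAD_FAST_LOAD_FAST s,a → push -3,27. Stack: [-3, 27]
BINARY_OP % → -3 % 27 = 24. Stack: [24]
RETURN_VALUE → return 24.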